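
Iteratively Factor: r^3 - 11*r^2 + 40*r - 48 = (r - 4)*(r^2 - 7*r + 12) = (r - 4)^2*(r - 3)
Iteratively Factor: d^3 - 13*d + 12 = (d + 4)*(d^2 - 4*d + 3) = (d - 1)*(d + 4)*(d - 3)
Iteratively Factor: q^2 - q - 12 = (q + 3)*(q - 4)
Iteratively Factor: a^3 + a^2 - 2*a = (a - 1)*(a^2 + 2*a) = a*(a - 1)*(a + 2)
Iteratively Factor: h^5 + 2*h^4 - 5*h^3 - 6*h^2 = (h)*(h^4 + 2*h^3 - 5*h^2 - 6*h) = h^2*(h^3 + 2*h^2 - 5*h - 6) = h^2*(h + 1)*(h^2 + h - 6) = h^2*(h - 2)*(h + 1)*(h + 3)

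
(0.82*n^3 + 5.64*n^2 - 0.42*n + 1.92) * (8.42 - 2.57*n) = -2.1074*n^4 - 7.5904*n^3 + 48.5682*n^2 - 8.4708*n + 16.1664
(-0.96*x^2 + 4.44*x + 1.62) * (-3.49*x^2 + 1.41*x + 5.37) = 3.3504*x^4 - 16.8492*x^3 - 4.5486*x^2 + 26.127*x + 8.6994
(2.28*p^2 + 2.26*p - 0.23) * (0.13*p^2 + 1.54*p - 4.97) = 0.2964*p^4 + 3.805*p^3 - 7.8811*p^2 - 11.5864*p + 1.1431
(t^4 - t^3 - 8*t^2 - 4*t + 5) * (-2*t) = -2*t^5 + 2*t^4 + 16*t^3 + 8*t^2 - 10*t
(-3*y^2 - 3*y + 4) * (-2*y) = 6*y^3 + 6*y^2 - 8*y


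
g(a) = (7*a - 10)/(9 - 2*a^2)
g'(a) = 4*a*(7*a - 10)/(9 - 2*a^2)^2 + 7/(9 - 2*a^2)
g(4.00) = -0.78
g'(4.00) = 0.24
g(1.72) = 0.66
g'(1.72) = 3.75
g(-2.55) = 6.95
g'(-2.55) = 15.96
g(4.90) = -0.62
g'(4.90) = 0.13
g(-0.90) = -2.21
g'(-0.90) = 2.03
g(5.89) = -0.52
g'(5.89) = 0.09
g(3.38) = -0.99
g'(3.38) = 0.46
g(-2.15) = 102.24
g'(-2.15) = 3560.43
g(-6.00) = 0.83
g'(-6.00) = 0.20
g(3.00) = -1.22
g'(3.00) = 0.85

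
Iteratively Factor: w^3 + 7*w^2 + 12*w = (w + 3)*(w^2 + 4*w) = (w + 3)*(w + 4)*(w)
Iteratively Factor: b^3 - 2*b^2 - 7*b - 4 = (b - 4)*(b^2 + 2*b + 1) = (b - 4)*(b + 1)*(b + 1)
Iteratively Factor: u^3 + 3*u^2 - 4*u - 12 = (u - 2)*(u^2 + 5*u + 6) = (u - 2)*(u + 3)*(u + 2)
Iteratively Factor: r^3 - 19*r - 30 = (r - 5)*(r^2 + 5*r + 6) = (r - 5)*(r + 2)*(r + 3)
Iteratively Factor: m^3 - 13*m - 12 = (m + 3)*(m^2 - 3*m - 4) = (m - 4)*(m + 3)*(m + 1)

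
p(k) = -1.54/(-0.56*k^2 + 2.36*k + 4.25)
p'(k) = -1.54*(1.12*k - 2.36)/(-0.56*k^2 + 2.36*k + 4.25)^2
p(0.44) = -0.30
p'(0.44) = 0.11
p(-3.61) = 0.13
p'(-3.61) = 0.07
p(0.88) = -0.26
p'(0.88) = 0.06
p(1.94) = -0.23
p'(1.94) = 0.01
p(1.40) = -0.24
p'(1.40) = 0.03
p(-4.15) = 0.10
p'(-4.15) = 0.05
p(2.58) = -0.23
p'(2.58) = -0.02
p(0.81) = -0.27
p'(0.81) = 0.07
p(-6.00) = 0.05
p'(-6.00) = 0.02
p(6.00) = 0.88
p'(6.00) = -2.19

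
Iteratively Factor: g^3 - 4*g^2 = (g - 4)*(g^2) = g*(g - 4)*(g)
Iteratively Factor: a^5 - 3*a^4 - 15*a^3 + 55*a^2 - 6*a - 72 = (a - 3)*(a^4 - 15*a^2 + 10*a + 24) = (a - 3)*(a - 2)*(a^3 + 2*a^2 - 11*a - 12) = (a - 3)*(a - 2)*(a + 4)*(a^2 - 2*a - 3) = (a - 3)^2*(a - 2)*(a + 4)*(a + 1)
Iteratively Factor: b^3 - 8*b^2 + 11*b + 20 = (b - 5)*(b^2 - 3*b - 4) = (b - 5)*(b + 1)*(b - 4)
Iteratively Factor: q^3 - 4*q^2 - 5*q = (q - 5)*(q^2 + q) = q*(q - 5)*(q + 1)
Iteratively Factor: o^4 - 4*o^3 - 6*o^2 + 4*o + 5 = (o - 5)*(o^3 + o^2 - o - 1) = (o - 5)*(o - 1)*(o^2 + 2*o + 1) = (o - 5)*(o - 1)*(o + 1)*(o + 1)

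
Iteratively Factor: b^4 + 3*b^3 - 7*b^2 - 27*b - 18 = (b + 2)*(b^3 + b^2 - 9*b - 9) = (b + 1)*(b + 2)*(b^2 - 9) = (b - 3)*(b + 1)*(b + 2)*(b + 3)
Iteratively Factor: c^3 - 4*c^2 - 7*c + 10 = (c - 5)*(c^2 + c - 2) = (c - 5)*(c - 1)*(c + 2)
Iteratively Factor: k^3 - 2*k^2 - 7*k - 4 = (k + 1)*(k^2 - 3*k - 4) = (k - 4)*(k + 1)*(k + 1)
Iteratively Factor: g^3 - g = (g + 1)*(g^2 - g) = g*(g + 1)*(g - 1)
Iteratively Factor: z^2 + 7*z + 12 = (z + 4)*(z + 3)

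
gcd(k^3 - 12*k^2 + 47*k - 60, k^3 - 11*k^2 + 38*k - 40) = k^2 - 9*k + 20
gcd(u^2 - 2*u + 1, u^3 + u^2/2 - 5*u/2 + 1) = u - 1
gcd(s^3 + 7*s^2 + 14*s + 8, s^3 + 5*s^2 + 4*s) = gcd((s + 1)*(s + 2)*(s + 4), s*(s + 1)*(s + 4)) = s^2 + 5*s + 4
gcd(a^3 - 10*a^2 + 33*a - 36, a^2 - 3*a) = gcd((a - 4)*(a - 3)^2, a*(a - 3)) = a - 3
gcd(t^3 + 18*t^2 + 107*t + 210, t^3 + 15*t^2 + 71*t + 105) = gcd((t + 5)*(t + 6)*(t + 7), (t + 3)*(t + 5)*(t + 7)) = t^2 + 12*t + 35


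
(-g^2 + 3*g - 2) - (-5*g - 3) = -g^2 + 8*g + 1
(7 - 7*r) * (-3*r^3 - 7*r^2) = 21*r^4 + 28*r^3 - 49*r^2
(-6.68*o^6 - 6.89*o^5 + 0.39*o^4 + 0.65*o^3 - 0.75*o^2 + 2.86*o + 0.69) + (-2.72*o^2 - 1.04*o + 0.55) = -6.68*o^6 - 6.89*o^5 + 0.39*o^4 + 0.65*o^3 - 3.47*o^2 + 1.82*o + 1.24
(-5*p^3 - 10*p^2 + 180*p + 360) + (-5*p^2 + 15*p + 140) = -5*p^3 - 15*p^2 + 195*p + 500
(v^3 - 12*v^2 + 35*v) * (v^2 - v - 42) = v^5 - 13*v^4 + 5*v^3 + 469*v^2 - 1470*v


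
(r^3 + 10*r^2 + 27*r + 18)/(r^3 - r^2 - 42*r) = (r^2 + 4*r + 3)/(r*(r - 7))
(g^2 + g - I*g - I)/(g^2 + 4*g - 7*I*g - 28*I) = (g^2 + g*(1 - I) - I)/(g^2 + g*(4 - 7*I) - 28*I)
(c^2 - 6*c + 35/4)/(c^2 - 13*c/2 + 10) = (c - 7/2)/(c - 4)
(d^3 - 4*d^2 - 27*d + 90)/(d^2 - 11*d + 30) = (d^2 + 2*d - 15)/(d - 5)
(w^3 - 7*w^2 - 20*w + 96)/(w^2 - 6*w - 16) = (w^2 + w - 12)/(w + 2)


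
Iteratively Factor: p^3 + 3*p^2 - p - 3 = (p + 1)*(p^2 + 2*p - 3) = (p - 1)*(p + 1)*(p + 3)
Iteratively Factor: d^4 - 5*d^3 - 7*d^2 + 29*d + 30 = (d - 5)*(d^3 - 7*d - 6) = (d - 5)*(d - 3)*(d^2 + 3*d + 2) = (d - 5)*(d - 3)*(d + 2)*(d + 1)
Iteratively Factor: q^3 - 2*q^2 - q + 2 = (q - 1)*(q^2 - q - 2) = (q - 2)*(q - 1)*(q + 1)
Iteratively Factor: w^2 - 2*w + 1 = (w - 1)*(w - 1)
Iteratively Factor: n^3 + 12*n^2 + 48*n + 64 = (n + 4)*(n^2 + 8*n + 16) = (n + 4)^2*(n + 4)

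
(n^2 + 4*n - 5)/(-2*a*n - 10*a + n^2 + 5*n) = (1 - n)/(2*a - n)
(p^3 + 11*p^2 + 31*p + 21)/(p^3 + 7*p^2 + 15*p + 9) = (p + 7)/(p + 3)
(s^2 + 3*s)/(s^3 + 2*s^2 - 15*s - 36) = s/(s^2 - s - 12)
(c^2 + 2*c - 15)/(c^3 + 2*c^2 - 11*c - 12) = (c + 5)/(c^2 + 5*c + 4)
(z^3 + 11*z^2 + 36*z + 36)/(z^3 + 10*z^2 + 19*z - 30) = (z^2 + 5*z + 6)/(z^2 + 4*z - 5)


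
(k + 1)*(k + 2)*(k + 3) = k^3 + 6*k^2 + 11*k + 6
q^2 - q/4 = q*(q - 1/4)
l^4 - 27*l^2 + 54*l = l*(l - 3)^2*(l + 6)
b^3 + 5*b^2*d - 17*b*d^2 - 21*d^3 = (b - 3*d)*(b + d)*(b + 7*d)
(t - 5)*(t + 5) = t^2 - 25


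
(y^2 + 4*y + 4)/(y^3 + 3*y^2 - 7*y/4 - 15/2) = 4*(y + 2)/(4*y^2 + 4*y - 15)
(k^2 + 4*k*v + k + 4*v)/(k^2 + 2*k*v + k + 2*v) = (k + 4*v)/(k + 2*v)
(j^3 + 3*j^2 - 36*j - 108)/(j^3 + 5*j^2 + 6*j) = (j^2 - 36)/(j*(j + 2))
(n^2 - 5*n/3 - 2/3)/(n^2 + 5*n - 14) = (n + 1/3)/(n + 7)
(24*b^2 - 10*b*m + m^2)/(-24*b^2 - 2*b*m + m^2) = (-4*b + m)/(4*b + m)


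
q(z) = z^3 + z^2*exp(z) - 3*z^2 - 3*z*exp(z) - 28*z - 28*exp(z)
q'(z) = z^2*exp(z) + 3*z^2 - z*exp(z) - 6*z - 31*exp(z) - 28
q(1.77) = -230.58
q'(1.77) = -203.22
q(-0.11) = -21.73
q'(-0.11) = -54.97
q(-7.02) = -297.19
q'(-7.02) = 161.98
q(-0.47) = -4.09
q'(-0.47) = -43.46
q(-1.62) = 29.18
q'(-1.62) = -15.70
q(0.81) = -91.05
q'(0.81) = -100.92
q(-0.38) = -8.12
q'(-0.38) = -46.13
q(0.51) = -63.67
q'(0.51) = -82.32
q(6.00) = -4094.29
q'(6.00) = -359.43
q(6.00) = -4094.29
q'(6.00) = -359.43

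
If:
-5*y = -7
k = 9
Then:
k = 9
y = 7/5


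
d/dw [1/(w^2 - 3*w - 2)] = (3 - 2*w)/(-w^2 + 3*w + 2)^2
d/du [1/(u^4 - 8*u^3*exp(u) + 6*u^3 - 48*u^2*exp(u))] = 2*(4*u^2*exp(u) - 2*u^2 + 36*u*exp(u) - 9*u + 48*exp(u))/(u^3*(u^2 - 8*u*exp(u) + 6*u - 48*exp(u))^2)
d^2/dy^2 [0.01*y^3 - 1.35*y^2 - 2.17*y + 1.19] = 0.06*y - 2.7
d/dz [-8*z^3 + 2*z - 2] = 2 - 24*z^2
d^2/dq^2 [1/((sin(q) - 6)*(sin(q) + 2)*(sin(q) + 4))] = (-9*sin(q)^6 + 68*sin(q)^4 - 432*sin(q)^3 - 952*sin(q)^2 + 1632*sin(q) + 1568)/((sin(q) - 6)^3*(sin(q) + 2)^3*(sin(q) + 4)^3)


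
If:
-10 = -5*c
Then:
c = 2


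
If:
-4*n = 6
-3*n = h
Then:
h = 9/2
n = -3/2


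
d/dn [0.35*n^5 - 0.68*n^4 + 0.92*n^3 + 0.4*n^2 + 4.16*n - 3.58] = 1.75*n^4 - 2.72*n^3 + 2.76*n^2 + 0.8*n + 4.16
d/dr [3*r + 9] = 3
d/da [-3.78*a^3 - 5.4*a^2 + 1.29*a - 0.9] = -11.34*a^2 - 10.8*a + 1.29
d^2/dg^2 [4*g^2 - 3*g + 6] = 8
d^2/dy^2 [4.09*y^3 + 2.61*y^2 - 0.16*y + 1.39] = 24.54*y + 5.22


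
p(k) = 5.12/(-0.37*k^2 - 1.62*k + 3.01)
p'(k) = 5.12*(0.74*k + 1.62)/(-0.37*k^2 - 1.62*k + 3.01)^2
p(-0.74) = 1.28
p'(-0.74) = 0.34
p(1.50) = -20.28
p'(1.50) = 219.23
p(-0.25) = 1.51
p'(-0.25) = 0.64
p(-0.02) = 1.68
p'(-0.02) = 0.89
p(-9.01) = -0.41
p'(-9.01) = -0.17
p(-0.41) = 1.42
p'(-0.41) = 0.52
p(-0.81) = 1.26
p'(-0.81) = 0.31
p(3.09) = -0.93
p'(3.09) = 0.65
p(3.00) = -0.99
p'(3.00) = 0.73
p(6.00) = -0.26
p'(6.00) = 0.08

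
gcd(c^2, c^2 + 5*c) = c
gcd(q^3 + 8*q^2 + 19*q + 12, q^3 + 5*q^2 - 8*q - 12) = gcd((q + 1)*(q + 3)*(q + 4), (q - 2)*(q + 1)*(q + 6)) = q + 1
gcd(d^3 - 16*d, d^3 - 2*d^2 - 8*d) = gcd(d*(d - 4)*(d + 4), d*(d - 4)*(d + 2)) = d^2 - 4*d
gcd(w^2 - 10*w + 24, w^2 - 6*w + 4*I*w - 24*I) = w - 6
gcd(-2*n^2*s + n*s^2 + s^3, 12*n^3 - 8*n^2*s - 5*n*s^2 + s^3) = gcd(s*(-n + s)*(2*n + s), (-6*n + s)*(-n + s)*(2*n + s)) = -2*n^2 + n*s + s^2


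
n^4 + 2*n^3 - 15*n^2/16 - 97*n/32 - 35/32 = (n - 5/4)*(n + 1/2)*(n + 1)*(n + 7/4)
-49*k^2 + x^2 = (-7*k + x)*(7*k + x)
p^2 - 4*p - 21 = (p - 7)*(p + 3)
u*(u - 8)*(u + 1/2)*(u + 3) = u^4 - 9*u^3/2 - 53*u^2/2 - 12*u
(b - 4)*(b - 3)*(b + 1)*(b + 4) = b^4 - 2*b^3 - 19*b^2 + 32*b + 48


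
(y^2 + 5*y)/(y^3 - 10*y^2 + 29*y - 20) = y*(y + 5)/(y^3 - 10*y^2 + 29*y - 20)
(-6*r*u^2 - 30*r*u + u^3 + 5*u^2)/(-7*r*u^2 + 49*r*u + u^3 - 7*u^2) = (6*r*u + 30*r - u^2 - 5*u)/(7*r*u - 49*r - u^2 + 7*u)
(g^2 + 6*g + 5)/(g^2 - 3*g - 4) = (g + 5)/(g - 4)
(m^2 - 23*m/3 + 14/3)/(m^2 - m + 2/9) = 3*(m - 7)/(3*m - 1)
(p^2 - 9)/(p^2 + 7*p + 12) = (p - 3)/(p + 4)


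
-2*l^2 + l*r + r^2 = (-l + r)*(2*l + r)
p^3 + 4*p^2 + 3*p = p*(p + 1)*(p + 3)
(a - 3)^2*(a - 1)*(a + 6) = a^4 - a^3 - 27*a^2 + 81*a - 54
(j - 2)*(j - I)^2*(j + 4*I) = j^4 - 2*j^3 + 2*I*j^3 + 7*j^2 - 4*I*j^2 - 14*j - 4*I*j + 8*I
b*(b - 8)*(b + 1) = b^3 - 7*b^2 - 8*b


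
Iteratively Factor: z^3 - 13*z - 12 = (z - 4)*(z^2 + 4*z + 3) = (z - 4)*(z + 1)*(z + 3)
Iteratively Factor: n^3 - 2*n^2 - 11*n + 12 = (n - 1)*(n^2 - n - 12) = (n - 4)*(n - 1)*(n + 3)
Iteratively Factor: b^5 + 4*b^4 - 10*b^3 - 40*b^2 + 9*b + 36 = (b + 1)*(b^4 + 3*b^3 - 13*b^2 - 27*b + 36) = (b + 1)*(b + 4)*(b^3 - b^2 - 9*b + 9) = (b + 1)*(b + 3)*(b + 4)*(b^2 - 4*b + 3) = (b - 1)*(b + 1)*(b + 3)*(b + 4)*(b - 3)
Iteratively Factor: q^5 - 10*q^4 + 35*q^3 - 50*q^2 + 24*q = (q - 3)*(q^4 - 7*q^3 + 14*q^2 - 8*q) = (q - 3)*(q - 2)*(q^3 - 5*q^2 + 4*q) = (q - 4)*(q - 3)*(q - 2)*(q^2 - q) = q*(q - 4)*(q - 3)*(q - 2)*(q - 1)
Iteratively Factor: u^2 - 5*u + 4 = (u - 4)*(u - 1)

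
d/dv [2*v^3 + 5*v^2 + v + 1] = 6*v^2 + 10*v + 1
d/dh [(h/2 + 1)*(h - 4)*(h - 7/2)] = 3*h^2/2 - 11*h/2 - 1/2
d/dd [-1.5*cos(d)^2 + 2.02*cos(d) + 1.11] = (3.0*cos(d) - 2.02)*sin(d)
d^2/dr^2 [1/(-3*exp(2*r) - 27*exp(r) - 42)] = (-2*(2*exp(r) + 9)^2*exp(r) + (4*exp(r) + 9)*(exp(2*r) + 9*exp(r) + 14))*exp(r)/(3*(exp(2*r) + 9*exp(r) + 14)^3)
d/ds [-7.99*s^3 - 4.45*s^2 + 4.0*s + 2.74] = -23.97*s^2 - 8.9*s + 4.0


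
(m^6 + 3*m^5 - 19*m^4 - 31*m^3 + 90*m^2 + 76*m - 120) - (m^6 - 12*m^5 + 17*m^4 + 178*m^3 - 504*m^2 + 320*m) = 15*m^5 - 36*m^4 - 209*m^3 + 594*m^2 - 244*m - 120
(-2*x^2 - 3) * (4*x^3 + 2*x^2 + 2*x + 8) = -8*x^5 - 4*x^4 - 16*x^3 - 22*x^2 - 6*x - 24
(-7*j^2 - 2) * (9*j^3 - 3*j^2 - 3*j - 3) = -63*j^5 + 21*j^4 + 3*j^3 + 27*j^2 + 6*j + 6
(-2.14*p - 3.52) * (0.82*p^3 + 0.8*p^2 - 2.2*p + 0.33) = -1.7548*p^4 - 4.5984*p^3 + 1.892*p^2 + 7.0378*p - 1.1616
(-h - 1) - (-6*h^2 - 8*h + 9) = 6*h^2 + 7*h - 10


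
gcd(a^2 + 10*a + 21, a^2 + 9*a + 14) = a + 7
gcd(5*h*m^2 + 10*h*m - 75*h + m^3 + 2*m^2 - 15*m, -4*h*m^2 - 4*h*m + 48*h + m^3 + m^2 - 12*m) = m - 3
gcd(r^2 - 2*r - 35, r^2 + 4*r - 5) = r + 5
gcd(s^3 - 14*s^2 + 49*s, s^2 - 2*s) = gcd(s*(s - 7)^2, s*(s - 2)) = s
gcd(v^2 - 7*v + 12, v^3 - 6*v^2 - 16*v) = 1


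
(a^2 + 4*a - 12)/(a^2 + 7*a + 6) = (a - 2)/(a + 1)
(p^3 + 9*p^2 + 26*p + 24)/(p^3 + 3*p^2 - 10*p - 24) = (p + 3)/(p - 3)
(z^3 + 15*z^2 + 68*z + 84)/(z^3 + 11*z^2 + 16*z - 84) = (z + 2)/(z - 2)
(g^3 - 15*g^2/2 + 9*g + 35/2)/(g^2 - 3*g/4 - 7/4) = 2*(2*g^2 - 17*g + 35)/(4*g - 7)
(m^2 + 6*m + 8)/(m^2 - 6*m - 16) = (m + 4)/(m - 8)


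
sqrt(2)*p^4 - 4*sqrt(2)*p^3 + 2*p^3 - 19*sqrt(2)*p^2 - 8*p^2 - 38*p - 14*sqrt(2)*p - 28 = (p - 7)*(p + 2)*(p + sqrt(2))*(sqrt(2)*p + sqrt(2))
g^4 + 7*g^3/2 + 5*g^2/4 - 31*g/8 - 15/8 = (g - 1)*(g + 1/2)*(g + 3/2)*(g + 5/2)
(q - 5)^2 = q^2 - 10*q + 25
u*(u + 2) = u^2 + 2*u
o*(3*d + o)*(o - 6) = 3*d*o^2 - 18*d*o + o^3 - 6*o^2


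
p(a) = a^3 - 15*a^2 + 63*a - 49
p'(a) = 3*a^2 - 30*a + 63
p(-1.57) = -188.75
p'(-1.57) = 117.49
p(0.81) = -7.28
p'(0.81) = 40.67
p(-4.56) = -743.00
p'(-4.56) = 262.18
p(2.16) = 27.17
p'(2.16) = 12.20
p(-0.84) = -113.10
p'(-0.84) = 90.32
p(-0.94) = -122.30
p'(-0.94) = 93.85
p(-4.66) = -769.51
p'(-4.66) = 267.95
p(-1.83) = -220.65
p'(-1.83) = 127.95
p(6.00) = 5.00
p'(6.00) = -9.00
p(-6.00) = -1183.00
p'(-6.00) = 351.00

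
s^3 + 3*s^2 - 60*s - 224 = (s - 8)*(s + 4)*(s + 7)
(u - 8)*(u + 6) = u^2 - 2*u - 48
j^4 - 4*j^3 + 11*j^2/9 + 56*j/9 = j*(j - 8/3)*(j - 7/3)*(j + 1)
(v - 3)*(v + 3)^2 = v^3 + 3*v^2 - 9*v - 27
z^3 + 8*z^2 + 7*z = z*(z + 1)*(z + 7)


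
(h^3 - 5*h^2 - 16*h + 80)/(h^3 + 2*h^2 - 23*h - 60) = (h - 4)/(h + 3)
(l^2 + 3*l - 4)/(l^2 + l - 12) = (l - 1)/(l - 3)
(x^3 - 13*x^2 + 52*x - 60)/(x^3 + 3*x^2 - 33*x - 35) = (x^2 - 8*x + 12)/(x^2 + 8*x + 7)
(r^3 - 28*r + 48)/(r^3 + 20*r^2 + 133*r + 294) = (r^2 - 6*r + 8)/(r^2 + 14*r + 49)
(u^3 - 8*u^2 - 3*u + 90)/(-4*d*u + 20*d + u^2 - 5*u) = (u^2 - 3*u - 18)/(-4*d + u)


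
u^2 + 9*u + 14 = (u + 2)*(u + 7)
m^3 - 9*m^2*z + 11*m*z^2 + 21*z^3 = (m - 7*z)*(m - 3*z)*(m + z)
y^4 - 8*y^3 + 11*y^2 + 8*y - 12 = (y - 6)*(y - 2)*(y - 1)*(y + 1)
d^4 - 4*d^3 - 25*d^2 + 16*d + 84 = (d - 7)*(d - 2)*(d + 2)*(d + 3)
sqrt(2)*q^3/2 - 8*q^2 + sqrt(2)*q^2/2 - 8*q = q*(q - 8*sqrt(2))*(sqrt(2)*q/2 + sqrt(2)/2)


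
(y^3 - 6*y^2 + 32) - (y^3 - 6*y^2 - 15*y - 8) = 15*y + 40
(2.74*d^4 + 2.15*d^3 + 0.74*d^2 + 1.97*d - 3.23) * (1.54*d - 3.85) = 4.2196*d^5 - 7.238*d^4 - 7.1379*d^3 + 0.1848*d^2 - 12.5587*d + 12.4355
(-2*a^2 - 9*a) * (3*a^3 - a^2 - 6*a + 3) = -6*a^5 - 25*a^4 + 21*a^3 + 48*a^2 - 27*a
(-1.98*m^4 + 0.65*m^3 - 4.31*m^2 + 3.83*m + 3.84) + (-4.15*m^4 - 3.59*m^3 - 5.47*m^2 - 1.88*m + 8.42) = -6.13*m^4 - 2.94*m^3 - 9.78*m^2 + 1.95*m + 12.26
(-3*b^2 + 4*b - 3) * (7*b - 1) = -21*b^3 + 31*b^2 - 25*b + 3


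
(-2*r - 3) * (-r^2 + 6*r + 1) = 2*r^3 - 9*r^2 - 20*r - 3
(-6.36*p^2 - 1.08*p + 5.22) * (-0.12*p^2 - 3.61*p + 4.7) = 0.7632*p^4 + 23.0892*p^3 - 26.6196*p^2 - 23.9202*p + 24.534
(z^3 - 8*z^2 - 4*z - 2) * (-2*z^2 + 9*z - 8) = -2*z^5 + 25*z^4 - 72*z^3 + 32*z^2 + 14*z + 16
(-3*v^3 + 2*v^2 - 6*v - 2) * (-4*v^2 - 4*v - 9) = 12*v^5 + 4*v^4 + 43*v^3 + 14*v^2 + 62*v + 18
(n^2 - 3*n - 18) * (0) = 0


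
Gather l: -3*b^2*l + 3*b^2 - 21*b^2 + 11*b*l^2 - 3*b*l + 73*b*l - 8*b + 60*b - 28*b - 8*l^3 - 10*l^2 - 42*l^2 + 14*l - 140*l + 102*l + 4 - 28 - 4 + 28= -18*b^2 + 24*b - 8*l^3 + l^2*(11*b - 52) + l*(-3*b^2 + 70*b - 24)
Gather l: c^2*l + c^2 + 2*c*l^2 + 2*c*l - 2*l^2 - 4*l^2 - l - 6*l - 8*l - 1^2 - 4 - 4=c^2 + l^2*(2*c - 6) + l*(c^2 + 2*c - 15) - 9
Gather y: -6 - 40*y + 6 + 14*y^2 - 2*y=14*y^2 - 42*y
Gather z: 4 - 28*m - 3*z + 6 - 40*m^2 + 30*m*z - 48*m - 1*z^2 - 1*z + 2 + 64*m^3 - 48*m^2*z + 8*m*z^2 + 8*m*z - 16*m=64*m^3 - 40*m^2 - 92*m + z^2*(8*m - 1) + z*(-48*m^2 + 38*m - 4) + 12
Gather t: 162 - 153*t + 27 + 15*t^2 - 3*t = 15*t^2 - 156*t + 189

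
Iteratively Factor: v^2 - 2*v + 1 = (v - 1)*(v - 1)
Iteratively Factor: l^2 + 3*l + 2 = (l + 2)*(l + 1)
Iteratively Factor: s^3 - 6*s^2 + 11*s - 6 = (s - 2)*(s^2 - 4*s + 3) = (s - 2)*(s - 1)*(s - 3)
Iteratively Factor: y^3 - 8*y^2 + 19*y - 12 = (y - 1)*(y^2 - 7*y + 12) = (y - 3)*(y - 1)*(y - 4)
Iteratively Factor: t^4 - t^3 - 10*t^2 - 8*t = (t + 2)*(t^3 - 3*t^2 - 4*t) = (t - 4)*(t + 2)*(t^2 + t) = (t - 4)*(t + 1)*(t + 2)*(t)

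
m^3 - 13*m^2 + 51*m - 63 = (m - 7)*(m - 3)^2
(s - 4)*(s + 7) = s^2 + 3*s - 28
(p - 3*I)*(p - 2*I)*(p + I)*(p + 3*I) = p^4 - I*p^3 + 11*p^2 - 9*I*p + 18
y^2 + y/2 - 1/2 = (y - 1/2)*(y + 1)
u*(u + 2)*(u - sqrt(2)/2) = u^3 - sqrt(2)*u^2/2 + 2*u^2 - sqrt(2)*u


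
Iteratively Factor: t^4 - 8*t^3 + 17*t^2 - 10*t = (t - 5)*(t^3 - 3*t^2 + 2*t) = (t - 5)*(t - 2)*(t^2 - t) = (t - 5)*(t - 2)*(t - 1)*(t)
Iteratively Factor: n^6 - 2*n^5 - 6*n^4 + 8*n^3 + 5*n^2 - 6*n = (n + 2)*(n^5 - 4*n^4 + 2*n^3 + 4*n^2 - 3*n) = (n - 3)*(n + 2)*(n^4 - n^3 - n^2 + n) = n*(n - 3)*(n + 2)*(n^3 - n^2 - n + 1) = n*(n - 3)*(n - 1)*(n + 2)*(n^2 - 1) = n*(n - 3)*(n - 1)^2*(n + 2)*(n + 1)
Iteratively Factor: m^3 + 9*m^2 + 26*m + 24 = (m + 3)*(m^2 + 6*m + 8) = (m + 3)*(m + 4)*(m + 2)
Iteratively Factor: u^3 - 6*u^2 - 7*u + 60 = (u - 5)*(u^2 - u - 12) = (u - 5)*(u + 3)*(u - 4)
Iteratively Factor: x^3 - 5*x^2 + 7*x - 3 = (x - 3)*(x^2 - 2*x + 1) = (x - 3)*(x - 1)*(x - 1)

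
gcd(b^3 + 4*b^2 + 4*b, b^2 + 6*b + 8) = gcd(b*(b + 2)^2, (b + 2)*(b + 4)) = b + 2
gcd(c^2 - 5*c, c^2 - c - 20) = c - 5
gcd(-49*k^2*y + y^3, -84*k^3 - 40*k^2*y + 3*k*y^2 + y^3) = 7*k + y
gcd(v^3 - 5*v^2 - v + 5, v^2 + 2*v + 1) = v + 1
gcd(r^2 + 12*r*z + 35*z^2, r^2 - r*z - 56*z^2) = r + 7*z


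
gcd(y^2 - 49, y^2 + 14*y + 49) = y + 7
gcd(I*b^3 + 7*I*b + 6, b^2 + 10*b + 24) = 1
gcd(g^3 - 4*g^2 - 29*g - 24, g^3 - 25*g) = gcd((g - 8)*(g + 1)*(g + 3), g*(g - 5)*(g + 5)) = 1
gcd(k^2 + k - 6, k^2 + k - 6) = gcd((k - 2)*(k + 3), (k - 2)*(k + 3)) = k^2 + k - 6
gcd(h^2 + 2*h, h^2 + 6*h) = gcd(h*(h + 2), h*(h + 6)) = h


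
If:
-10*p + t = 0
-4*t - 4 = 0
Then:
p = -1/10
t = -1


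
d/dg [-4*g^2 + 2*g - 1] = 2 - 8*g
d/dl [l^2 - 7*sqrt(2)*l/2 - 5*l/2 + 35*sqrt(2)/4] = 2*l - 7*sqrt(2)/2 - 5/2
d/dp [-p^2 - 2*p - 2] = -2*p - 2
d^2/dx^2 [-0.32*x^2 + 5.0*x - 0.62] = -0.640000000000000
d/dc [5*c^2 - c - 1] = 10*c - 1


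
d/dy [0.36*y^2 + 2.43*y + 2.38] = 0.72*y + 2.43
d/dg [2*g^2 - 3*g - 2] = 4*g - 3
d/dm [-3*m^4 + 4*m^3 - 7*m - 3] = -12*m^3 + 12*m^2 - 7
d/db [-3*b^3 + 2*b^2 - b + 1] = -9*b^2 + 4*b - 1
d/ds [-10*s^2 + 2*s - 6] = 2 - 20*s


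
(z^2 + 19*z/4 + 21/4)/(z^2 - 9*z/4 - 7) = (z + 3)/(z - 4)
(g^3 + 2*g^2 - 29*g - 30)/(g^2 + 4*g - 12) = (g^2 - 4*g - 5)/(g - 2)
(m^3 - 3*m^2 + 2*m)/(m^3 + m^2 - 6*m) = (m - 1)/(m + 3)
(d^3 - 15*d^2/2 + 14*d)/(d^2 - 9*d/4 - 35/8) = 4*d*(d - 4)/(4*d + 5)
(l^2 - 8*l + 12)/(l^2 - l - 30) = (l - 2)/(l + 5)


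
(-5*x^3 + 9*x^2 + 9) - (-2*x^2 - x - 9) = -5*x^3 + 11*x^2 + x + 18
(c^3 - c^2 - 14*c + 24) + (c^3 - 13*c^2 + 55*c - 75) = 2*c^3 - 14*c^2 + 41*c - 51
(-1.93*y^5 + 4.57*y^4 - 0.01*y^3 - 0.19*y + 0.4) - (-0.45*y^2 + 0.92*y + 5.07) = -1.93*y^5 + 4.57*y^4 - 0.01*y^3 + 0.45*y^2 - 1.11*y - 4.67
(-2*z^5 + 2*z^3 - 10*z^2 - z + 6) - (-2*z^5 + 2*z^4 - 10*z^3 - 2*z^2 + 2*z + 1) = -2*z^4 + 12*z^3 - 8*z^2 - 3*z + 5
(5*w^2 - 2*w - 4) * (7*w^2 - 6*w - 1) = 35*w^4 - 44*w^3 - 21*w^2 + 26*w + 4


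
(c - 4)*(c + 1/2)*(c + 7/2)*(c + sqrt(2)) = c^4 + sqrt(2)*c^3 - 57*c^2/4 - 57*sqrt(2)*c/4 - 7*c - 7*sqrt(2)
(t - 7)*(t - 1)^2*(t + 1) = t^4 - 8*t^3 + 6*t^2 + 8*t - 7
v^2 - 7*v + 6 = (v - 6)*(v - 1)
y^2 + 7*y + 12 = (y + 3)*(y + 4)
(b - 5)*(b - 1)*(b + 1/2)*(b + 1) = b^4 - 9*b^3/2 - 7*b^2/2 + 9*b/2 + 5/2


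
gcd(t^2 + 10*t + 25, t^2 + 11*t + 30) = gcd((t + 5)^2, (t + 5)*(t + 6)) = t + 5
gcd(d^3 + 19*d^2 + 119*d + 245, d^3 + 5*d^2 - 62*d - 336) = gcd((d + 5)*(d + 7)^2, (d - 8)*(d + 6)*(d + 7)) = d + 7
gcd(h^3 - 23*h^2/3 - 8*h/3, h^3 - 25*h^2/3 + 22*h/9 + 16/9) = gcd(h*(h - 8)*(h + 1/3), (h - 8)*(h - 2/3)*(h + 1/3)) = h^2 - 23*h/3 - 8/3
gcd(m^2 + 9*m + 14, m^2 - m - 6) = m + 2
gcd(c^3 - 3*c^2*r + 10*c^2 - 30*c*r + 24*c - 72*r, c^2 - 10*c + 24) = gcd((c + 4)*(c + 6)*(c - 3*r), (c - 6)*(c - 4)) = 1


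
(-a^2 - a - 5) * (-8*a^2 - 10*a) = 8*a^4 + 18*a^3 + 50*a^2 + 50*a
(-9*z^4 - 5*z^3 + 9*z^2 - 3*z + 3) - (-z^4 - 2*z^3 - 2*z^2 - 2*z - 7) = -8*z^4 - 3*z^3 + 11*z^2 - z + 10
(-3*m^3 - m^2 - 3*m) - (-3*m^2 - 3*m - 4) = -3*m^3 + 2*m^2 + 4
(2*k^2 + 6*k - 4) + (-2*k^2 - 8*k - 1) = -2*k - 5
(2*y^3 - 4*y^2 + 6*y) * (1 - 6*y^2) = -12*y^5 + 24*y^4 - 34*y^3 - 4*y^2 + 6*y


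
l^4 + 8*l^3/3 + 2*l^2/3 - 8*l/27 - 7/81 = (l - 1/3)*(l + 1/3)^2*(l + 7/3)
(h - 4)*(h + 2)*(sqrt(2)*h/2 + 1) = sqrt(2)*h^3/2 - sqrt(2)*h^2 + h^2 - 4*sqrt(2)*h - 2*h - 8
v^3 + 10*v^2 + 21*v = v*(v + 3)*(v + 7)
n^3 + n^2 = n^2*(n + 1)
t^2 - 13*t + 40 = (t - 8)*(t - 5)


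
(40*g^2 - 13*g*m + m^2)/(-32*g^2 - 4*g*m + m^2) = (-5*g + m)/(4*g + m)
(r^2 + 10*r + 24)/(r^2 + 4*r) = (r + 6)/r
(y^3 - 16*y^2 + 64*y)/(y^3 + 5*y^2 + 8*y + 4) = y*(y^2 - 16*y + 64)/(y^3 + 5*y^2 + 8*y + 4)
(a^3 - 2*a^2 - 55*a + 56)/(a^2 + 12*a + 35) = (a^2 - 9*a + 8)/(a + 5)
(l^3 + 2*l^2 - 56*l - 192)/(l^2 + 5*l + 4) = (l^2 - 2*l - 48)/(l + 1)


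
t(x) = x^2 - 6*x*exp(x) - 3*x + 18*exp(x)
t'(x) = -6*x*exp(x) + 2*x + 12*exp(x) - 3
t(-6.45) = 61.04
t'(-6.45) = -15.82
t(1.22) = 34.00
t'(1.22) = 15.29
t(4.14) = -424.85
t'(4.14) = -801.11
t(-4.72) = 36.85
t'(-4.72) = -12.08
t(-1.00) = 12.83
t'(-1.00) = 1.62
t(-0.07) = 17.39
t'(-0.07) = 8.44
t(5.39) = -3130.49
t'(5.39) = -4450.82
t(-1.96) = 13.91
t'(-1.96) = -3.57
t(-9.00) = 108.01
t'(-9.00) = -20.99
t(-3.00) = 19.79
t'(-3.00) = -7.51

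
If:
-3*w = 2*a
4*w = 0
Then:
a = 0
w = 0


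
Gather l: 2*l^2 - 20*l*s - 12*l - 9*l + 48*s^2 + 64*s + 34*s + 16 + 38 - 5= 2*l^2 + l*(-20*s - 21) + 48*s^2 + 98*s + 49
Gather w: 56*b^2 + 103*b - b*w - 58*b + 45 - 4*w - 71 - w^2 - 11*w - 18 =56*b^2 + 45*b - w^2 + w*(-b - 15) - 44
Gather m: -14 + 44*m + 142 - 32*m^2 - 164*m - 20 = -32*m^2 - 120*m + 108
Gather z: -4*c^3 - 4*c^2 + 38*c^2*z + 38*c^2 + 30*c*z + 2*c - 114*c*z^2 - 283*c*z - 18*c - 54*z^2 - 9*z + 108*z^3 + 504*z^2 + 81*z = -4*c^3 + 34*c^2 - 16*c + 108*z^3 + z^2*(450 - 114*c) + z*(38*c^2 - 253*c + 72)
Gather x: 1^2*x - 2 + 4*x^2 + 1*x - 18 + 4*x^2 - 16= 8*x^2 + 2*x - 36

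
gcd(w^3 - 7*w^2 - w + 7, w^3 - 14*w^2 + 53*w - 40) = w - 1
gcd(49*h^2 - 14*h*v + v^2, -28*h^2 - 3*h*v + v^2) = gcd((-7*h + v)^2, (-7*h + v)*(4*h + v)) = -7*h + v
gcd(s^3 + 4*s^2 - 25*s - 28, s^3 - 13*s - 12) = s^2 - 3*s - 4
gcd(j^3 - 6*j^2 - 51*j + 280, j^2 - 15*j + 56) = j - 8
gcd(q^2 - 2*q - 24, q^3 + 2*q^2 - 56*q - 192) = q + 4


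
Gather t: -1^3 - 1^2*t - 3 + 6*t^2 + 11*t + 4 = 6*t^2 + 10*t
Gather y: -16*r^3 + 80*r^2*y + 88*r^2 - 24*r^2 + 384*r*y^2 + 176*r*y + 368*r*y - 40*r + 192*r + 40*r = -16*r^3 + 64*r^2 + 384*r*y^2 + 192*r + y*(80*r^2 + 544*r)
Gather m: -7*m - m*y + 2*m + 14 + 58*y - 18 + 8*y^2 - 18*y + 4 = m*(-y - 5) + 8*y^2 + 40*y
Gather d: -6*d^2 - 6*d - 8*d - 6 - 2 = -6*d^2 - 14*d - 8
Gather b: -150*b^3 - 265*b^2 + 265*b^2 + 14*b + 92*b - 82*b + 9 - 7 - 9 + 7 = -150*b^3 + 24*b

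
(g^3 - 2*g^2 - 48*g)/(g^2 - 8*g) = g + 6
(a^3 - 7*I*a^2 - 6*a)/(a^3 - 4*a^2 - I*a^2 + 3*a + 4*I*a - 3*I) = a*(a - 6*I)/(a^2 - 4*a + 3)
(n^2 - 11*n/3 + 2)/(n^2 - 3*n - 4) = (-n^2 + 11*n/3 - 2)/(-n^2 + 3*n + 4)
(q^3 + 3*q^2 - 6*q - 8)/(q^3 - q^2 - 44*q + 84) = (q^2 + 5*q + 4)/(q^2 + q - 42)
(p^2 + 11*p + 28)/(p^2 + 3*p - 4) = (p + 7)/(p - 1)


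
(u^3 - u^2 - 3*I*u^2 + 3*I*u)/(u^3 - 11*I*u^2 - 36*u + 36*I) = u*(u - 1)/(u^2 - 8*I*u - 12)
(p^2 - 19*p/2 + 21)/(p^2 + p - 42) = (p - 7/2)/(p + 7)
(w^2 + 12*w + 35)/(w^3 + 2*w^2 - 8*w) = (w^2 + 12*w + 35)/(w*(w^2 + 2*w - 8))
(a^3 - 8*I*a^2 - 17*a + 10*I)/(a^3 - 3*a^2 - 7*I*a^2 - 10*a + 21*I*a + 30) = (a - I)/(a - 3)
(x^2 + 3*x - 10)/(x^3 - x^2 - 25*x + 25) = (x - 2)/(x^2 - 6*x + 5)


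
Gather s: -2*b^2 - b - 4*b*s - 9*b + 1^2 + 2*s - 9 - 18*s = -2*b^2 - 10*b + s*(-4*b - 16) - 8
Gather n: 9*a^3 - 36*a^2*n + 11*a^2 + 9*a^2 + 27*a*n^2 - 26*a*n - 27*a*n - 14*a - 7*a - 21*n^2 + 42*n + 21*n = 9*a^3 + 20*a^2 - 21*a + n^2*(27*a - 21) + n*(-36*a^2 - 53*a + 63)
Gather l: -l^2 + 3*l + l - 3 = -l^2 + 4*l - 3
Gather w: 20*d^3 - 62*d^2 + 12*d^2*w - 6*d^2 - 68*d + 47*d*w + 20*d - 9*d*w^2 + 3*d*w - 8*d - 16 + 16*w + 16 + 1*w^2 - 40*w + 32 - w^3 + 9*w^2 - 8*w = 20*d^3 - 68*d^2 - 56*d - w^3 + w^2*(10 - 9*d) + w*(12*d^2 + 50*d - 32) + 32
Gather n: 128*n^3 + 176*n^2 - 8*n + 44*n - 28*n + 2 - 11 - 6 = 128*n^3 + 176*n^2 + 8*n - 15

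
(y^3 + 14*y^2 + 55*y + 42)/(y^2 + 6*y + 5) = (y^2 + 13*y + 42)/(y + 5)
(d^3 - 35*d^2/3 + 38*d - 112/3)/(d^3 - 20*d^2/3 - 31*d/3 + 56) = (d - 2)/(d + 3)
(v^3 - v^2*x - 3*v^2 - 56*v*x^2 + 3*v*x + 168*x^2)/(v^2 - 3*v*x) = (v^3 - v^2*x - 3*v^2 - 56*v*x^2 + 3*v*x + 168*x^2)/(v*(v - 3*x))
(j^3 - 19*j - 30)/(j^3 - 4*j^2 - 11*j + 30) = (j + 2)/(j - 2)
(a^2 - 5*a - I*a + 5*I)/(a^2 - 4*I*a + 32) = (a^2 - 5*a - I*a + 5*I)/(a^2 - 4*I*a + 32)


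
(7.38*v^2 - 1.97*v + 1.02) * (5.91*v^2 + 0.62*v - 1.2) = 43.6158*v^4 - 7.0671*v^3 - 4.0492*v^2 + 2.9964*v - 1.224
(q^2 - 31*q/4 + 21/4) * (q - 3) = q^3 - 43*q^2/4 + 57*q/2 - 63/4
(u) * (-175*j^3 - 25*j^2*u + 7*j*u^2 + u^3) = -175*j^3*u - 25*j^2*u^2 + 7*j*u^3 + u^4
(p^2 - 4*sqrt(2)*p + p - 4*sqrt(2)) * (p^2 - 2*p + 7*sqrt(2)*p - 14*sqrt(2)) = p^4 - p^3 + 3*sqrt(2)*p^3 - 58*p^2 - 3*sqrt(2)*p^2 - 6*sqrt(2)*p + 56*p + 112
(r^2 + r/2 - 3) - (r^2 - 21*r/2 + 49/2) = 11*r - 55/2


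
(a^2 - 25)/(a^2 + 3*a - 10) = (a - 5)/(a - 2)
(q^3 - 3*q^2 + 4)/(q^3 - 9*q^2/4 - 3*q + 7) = 4*(q + 1)/(4*q + 7)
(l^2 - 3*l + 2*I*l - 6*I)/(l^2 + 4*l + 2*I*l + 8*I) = (l - 3)/(l + 4)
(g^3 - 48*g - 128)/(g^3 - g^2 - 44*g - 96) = (g + 4)/(g + 3)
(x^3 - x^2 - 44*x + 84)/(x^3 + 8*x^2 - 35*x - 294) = (x - 2)/(x + 7)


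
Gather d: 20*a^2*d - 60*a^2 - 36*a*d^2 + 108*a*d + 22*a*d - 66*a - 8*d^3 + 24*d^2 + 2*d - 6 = -60*a^2 - 66*a - 8*d^3 + d^2*(24 - 36*a) + d*(20*a^2 + 130*a + 2) - 6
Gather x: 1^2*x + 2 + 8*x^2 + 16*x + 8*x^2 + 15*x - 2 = 16*x^2 + 32*x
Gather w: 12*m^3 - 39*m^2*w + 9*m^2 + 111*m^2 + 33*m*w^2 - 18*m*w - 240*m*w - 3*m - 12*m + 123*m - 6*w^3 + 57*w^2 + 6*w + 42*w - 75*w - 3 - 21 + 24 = 12*m^3 + 120*m^2 + 108*m - 6*w^3 + w^2*(33*m + 57) + w*(-39*m^2 - 258*m - 27)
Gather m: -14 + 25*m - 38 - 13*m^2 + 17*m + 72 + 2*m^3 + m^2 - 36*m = 2*m^3 - 12*m^2 + 6*m + 20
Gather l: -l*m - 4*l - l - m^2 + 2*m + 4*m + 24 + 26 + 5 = l*(-m - 5) - m^2 + 6*m + 55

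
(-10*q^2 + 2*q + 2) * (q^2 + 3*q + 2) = -10*q^4 - 28*q^3 - 12*q^2 + 10*q + 4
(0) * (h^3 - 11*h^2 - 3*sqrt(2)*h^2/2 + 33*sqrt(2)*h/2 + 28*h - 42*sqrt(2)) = 0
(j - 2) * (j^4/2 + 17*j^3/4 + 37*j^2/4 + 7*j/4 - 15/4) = j^5/2 + 13*j^4/4 + 3*j^3/4 - 67*j^2/4 - 29*j/4 + 15/2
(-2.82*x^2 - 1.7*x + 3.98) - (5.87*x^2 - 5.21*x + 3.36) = -8.69*x^2 + 3.51*x + 0.62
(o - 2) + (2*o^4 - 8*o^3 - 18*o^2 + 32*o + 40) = 2*o^4 - 8*o^3 - 18*o^2 + 33*o + 38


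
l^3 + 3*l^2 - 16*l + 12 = (l - 2)*(l - 1)*(l + 6)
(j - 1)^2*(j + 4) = j^3 + 2*j^2 - 7*j + 4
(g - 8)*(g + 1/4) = g^2 - 31*g/4 - 2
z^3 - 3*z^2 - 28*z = z*(z - 7)*(z + 4)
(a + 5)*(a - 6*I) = a^2 + 5*a - 6*I*a - 30*I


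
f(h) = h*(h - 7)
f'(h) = 2*h - 7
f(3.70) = -12.21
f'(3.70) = 0.40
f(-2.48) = 23.51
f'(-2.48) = -11.96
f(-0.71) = 5.47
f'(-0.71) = -8.42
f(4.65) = -10.93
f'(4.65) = 2.30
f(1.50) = -8.25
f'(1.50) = -4.00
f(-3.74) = 40.17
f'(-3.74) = -14.48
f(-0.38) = 2.80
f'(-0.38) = -7.76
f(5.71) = -7.37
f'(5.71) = 4.42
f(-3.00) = 30.00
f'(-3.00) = -13.00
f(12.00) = 60.00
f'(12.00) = 17.00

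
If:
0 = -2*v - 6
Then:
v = -3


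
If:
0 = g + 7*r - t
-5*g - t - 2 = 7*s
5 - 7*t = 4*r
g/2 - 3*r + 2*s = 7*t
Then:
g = -4204/803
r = 631/803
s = 2743/803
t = 213/803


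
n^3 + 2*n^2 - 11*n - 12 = (n - 3)*(n + 1)*(n + 4)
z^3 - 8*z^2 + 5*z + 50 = (z - 5)^2*(z + 2)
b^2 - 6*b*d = b*(b - 6*d)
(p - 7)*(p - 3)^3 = p^4 - 16*p^3 + 90*p^2 - 216*p + 189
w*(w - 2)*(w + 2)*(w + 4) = w^4 + 4*w^3 - 4*w^2 - 16*w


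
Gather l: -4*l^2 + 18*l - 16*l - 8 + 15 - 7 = -4*l^2 + 2*l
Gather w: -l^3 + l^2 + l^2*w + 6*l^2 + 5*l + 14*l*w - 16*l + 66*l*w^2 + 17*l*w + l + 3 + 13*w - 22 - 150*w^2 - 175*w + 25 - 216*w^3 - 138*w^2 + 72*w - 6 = -l^3 + 7*l^2 - 10*l - 216*w^3 + w^2*(66*l - 288) + w*(l^2 + 31*l - 90)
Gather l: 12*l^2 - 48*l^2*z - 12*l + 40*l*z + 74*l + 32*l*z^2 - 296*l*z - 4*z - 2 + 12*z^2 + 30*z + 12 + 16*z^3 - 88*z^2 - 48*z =l^2*(12 - 48*z) + l*(32*z^2 - 256*z + 62) + 16*z^3 - 76*z^2 - 22*z + 10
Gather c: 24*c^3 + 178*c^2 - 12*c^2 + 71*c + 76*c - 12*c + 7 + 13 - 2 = 24*c^3 + 166*c^2 + 135*c + 18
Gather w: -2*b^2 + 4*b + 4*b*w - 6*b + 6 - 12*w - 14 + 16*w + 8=-2*b^2 - 2*b + w*(4*b + 4)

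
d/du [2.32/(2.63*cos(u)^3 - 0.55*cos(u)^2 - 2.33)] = (18.3048*cos(u) - 2.552)*sin(u)*cos(u)/(-2.63*cos(u)^3 + 0.55*cos(u)^2 + 2.33)^2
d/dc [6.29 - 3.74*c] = -3.74000000000000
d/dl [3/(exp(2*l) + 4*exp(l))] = 6*(-exp(l) - 2)*exp(-l)/(exp(l) + 4)^2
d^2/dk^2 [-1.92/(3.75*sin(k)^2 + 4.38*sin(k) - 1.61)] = (108.0*sin(k)^4 + 94.608*sin(k)^3 - 78.797952*sin(k)^2 - 175.676544*sin(k) - 96.852096)/(3.75*sin(k)^2 + 4.38*sin(k) - 1.61)^3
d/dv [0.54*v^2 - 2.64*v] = 1.08*v - 2.64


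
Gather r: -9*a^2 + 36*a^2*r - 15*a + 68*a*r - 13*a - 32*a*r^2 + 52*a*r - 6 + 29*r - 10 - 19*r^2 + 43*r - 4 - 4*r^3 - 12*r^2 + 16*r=-9*a^2 - 28*a - 4*r^3 + r^2*(-32*a - 31) + r*(36*a^2 + 120*a + 88) - 20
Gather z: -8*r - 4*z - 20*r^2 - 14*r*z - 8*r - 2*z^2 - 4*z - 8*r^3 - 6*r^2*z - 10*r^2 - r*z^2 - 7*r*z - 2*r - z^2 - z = -8*r^3 - 30*r^2 - 18*r + z^2*(-r - 3) + z*(-6*r^2 - 21*r - 9)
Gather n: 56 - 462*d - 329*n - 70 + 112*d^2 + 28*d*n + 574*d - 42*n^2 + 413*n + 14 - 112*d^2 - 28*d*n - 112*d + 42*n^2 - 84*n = 0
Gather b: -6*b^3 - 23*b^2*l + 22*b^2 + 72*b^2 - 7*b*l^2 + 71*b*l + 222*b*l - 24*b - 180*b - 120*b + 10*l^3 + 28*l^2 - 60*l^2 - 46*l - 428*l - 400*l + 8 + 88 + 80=-6*b^3 + b^2*(94 - 23*l) + b*(-7*l^2 + 293*l - 324) + 10*l^3 - 32*l^2 - 874*l + 176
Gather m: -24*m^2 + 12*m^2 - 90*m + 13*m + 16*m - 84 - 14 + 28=-12*m^2 - 61*m - 70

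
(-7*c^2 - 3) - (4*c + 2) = -7*c^2 - 4*c - 5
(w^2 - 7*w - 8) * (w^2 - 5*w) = w^4 - 12*w^3 + 27*w^2 + 40*w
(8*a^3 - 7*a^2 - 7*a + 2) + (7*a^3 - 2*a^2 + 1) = 15*a^3 - 9*a^2 - 7*a + 3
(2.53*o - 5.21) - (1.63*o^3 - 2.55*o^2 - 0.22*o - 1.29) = -1.63*o^3 + 2.55*o^2 + 2.75*o - 3.92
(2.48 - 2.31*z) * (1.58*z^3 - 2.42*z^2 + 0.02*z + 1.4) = -3.6498*z^4 + 9.5086*z^3 - 6.0478*z^2 - 3.1844*z + 3.472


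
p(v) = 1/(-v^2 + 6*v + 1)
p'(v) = (2*v - 6)/(-v^2 + 6*v + 1)^2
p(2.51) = 0.10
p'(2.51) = -0.01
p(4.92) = 0.16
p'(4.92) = 0.10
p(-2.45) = -0.05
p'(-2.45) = -0.03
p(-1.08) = -0.15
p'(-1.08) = -0.18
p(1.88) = 0.11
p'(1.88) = -0.03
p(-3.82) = -0.03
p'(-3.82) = -0.01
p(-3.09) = -0.04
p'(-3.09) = -0.02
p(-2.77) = -0.04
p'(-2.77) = -0.02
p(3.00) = 0.10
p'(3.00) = 0.00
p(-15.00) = 0.00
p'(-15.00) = 0.00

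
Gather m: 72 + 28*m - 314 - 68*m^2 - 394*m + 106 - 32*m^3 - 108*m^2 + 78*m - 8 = -32*m^3 - 176*m^2 - 288*m - 144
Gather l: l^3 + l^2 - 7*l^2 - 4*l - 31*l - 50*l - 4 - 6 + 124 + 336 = l^3 - 6*l^2 - 85*l + 450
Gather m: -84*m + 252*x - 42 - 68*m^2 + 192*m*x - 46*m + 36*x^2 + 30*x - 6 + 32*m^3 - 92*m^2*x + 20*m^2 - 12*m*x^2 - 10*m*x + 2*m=32*m^3 + m^2*(-92*x - 48) + m*(-12*x^2 + 182*x - 128) + 36*x^2 + 282*x - 48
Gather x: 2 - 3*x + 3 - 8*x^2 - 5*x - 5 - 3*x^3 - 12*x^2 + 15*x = -3*x^3 - 20*x^2 + 7*x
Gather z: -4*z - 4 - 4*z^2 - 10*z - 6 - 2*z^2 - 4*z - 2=-6*z^2 - 18*z - 12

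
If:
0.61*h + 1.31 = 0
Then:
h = -2.15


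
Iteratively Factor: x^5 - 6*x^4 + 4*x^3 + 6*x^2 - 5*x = (x + 1)*(x^4 - 7*x^3 + 11*x^2 - 5*x) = x*(x + 1)*(x^3 - 7*x^2 + 11*x - 5) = x*(x - 5)*(x + 1)*(x^2 - 2*x + 1) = x*(x - 5)*(x - 1)*(x + 1)*(x - 1)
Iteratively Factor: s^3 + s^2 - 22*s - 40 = (s - 5)*(s^2 + 6*s + 8) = (s - 5)*(s + 2)*(s + 4)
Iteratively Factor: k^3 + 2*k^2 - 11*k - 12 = (k + 1)*(k^2 + k - 12) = (k + 1)*(k + 4)*(k - 3)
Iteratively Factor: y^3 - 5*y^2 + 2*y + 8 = (y + 1)*(y^2 - 6*y + 8) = (y - 2)*(y + 1)*(y - 4)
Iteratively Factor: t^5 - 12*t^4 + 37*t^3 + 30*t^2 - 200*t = (t - 4)*(t^4 - 8*t^3 + 5*t^2 + 50*t) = (t - 4)*(t + 2)*(t^3 - 10*t^2 + 25*t) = t*(t - 4)*(t + 2)*(t^2 - 10*t + 25) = t*(t - 5)*(t - 4)*(t + 2)*(t - 5)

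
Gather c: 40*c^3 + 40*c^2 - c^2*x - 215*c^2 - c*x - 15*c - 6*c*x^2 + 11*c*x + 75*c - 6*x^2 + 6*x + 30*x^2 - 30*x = 40*c^3 + c^2*(-x - 175) + c*(-6*x^2 + 10*x + 60) + 24*x^2 - 24*x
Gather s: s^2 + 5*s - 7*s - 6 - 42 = s^2 - 2*s - 48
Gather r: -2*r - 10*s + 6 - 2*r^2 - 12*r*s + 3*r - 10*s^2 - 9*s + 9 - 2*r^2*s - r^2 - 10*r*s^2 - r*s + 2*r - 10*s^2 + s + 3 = r^2*(-2*s - 3) + r*(-10*s^2 - 13*s + 3) - 20*s^2 - 18*s + 18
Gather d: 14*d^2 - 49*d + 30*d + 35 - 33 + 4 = 14*d^2 - 19*d + 6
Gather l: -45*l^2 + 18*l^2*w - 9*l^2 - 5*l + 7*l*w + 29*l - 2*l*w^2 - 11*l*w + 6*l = l^2*(18*w - 54) + l*(-2*w^2 - 4*w + 30)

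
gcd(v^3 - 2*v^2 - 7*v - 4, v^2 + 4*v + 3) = v + 1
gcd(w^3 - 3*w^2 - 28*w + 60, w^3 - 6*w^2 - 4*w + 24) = w^2 - 8*w + 12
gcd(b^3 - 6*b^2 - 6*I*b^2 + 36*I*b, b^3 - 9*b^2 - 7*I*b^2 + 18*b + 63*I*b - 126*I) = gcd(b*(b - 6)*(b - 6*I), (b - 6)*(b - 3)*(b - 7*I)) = b - 6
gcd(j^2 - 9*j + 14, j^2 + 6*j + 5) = 1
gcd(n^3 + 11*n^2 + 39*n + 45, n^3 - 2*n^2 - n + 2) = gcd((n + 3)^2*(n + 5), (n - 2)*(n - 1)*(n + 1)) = 1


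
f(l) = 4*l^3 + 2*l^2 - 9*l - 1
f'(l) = 12*l^2 + 4*l - 9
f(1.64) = 7.26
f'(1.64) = 29.84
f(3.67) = 190.63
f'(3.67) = 167.31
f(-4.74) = -339.39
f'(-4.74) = 241.65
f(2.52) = 53.03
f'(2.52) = 77.28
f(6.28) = 1012.05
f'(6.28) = 489.38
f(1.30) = -0.53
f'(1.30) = 16.48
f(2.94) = 91.48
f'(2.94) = 106.48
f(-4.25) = -233.69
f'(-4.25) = 190.75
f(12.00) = 7091.00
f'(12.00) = 1767.00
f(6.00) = 881.00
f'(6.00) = 447.00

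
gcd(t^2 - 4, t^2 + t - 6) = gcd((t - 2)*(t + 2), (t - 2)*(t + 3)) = t - 2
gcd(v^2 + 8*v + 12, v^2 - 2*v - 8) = v + 2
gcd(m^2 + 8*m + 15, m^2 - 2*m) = 1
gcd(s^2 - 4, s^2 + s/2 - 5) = s - 2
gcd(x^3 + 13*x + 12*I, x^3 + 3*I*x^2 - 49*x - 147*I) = x + 3*I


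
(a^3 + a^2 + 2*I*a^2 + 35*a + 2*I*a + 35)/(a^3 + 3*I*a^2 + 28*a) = (a^2 + a*(1 - 5*I) - 5*I)/(a*(a - 4*I))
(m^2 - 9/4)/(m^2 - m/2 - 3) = (m - 3/2)/(m - 2)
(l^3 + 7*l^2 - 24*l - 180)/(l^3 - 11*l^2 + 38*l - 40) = (l^2 + 12*l + 36)/(l^2 - 6*l + 8)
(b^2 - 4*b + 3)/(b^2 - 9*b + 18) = (b - 1)/(b - 6)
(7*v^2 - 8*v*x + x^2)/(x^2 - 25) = (7*v^2 - 8*v*x + x^2)/(x^2 - 25)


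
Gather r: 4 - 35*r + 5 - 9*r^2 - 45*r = -9*r^2 - 80*r + 9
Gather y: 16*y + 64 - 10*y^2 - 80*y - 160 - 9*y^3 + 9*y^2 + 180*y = -9*y^3 - y^2 + 116*y - 96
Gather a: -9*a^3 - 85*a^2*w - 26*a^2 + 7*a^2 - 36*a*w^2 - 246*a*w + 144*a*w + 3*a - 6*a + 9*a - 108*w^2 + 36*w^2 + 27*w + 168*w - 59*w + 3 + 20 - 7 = -9*a^3 + a^2*(-85*w - 19) + a*(-36*w^2 - 102*w + 6) - 72*w^2 + 136*w + 16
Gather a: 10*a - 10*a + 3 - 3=0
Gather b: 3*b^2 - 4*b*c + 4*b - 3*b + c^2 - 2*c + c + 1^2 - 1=3*b^2 + b*(1 - 4*c) + c^2 - c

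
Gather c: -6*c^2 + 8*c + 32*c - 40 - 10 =-6*c^2 + 40*c - 50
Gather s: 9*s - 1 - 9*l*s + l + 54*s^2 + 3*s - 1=l + 54*s^2 + s*(12 - 9*l) - 2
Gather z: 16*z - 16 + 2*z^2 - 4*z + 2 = 2*z^2 + 12*z - 14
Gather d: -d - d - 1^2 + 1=-2*d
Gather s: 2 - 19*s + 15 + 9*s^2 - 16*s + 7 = 9*s^2 - 35*s + 24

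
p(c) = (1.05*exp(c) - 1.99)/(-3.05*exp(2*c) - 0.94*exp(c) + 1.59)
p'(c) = (1.05*exp(c) - 1.99)*(6.1*exp(2*c) + 0.94*exp(c))/(-3.05*exp(2*c) - 0.94*exp(c) + 1.59)^2 + 1.05*exp(c)/(-3.05*exp(2*c) - 0.94*exp(c) + 1.59)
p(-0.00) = 0.39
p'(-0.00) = -1.59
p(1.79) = -0.04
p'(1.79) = 0.02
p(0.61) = 0.01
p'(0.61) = -0.20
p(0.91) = -0.03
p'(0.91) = -0.07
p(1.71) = -0.04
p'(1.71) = 0.02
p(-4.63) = -1.25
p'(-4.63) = -0.00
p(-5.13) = -1.25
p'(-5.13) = -0.00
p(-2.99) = -1.26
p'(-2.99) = -0.02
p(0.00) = 0.39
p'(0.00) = -1.59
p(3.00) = -0.02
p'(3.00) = 0.01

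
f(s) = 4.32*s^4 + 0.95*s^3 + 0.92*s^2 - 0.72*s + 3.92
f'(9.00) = 12843.81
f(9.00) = 29108.03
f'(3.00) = 497.01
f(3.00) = 385.61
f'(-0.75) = -7.79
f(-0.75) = 5.94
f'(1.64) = 86.18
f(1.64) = 40.65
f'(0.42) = 1.84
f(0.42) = 3.98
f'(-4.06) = -1117.65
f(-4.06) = 1132.21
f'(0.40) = 1.58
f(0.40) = 3.95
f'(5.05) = 2306.70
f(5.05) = 2955.73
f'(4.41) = 1544.86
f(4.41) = 1734.06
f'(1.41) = 55.98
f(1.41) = 24.47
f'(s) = 17.28*s^3 + 2.85*s^2 + 1.84*s - 0.72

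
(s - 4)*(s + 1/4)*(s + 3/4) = s^3 - 3*s^2 - 61*s/16 - 3/4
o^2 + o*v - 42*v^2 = (o - 6*v)*(o + 7*v)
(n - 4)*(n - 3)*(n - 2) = n^3 - 9*n^2 + 26*n - 24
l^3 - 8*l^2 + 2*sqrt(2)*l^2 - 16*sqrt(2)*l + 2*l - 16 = (l - 8)*(l + sqrt(2))^2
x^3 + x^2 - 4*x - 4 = (x - 2)*(x + 1)*(x + 2)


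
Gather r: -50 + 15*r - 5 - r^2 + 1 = -r^2 + 15*r - 54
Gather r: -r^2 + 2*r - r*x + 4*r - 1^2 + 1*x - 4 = -r^2 + r*(6 - x) + x - 5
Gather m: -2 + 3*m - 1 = 3*m - 3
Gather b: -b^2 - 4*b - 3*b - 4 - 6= -b^2 - 7*b - 10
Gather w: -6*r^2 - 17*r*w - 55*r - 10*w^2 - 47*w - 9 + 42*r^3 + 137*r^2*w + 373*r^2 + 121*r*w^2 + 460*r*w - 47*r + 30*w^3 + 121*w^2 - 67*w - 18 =42*r^3 + 367*r^2 - 102*r + 30*w^3 + w^2*(121*r + 111) + w*(137*r^2 + 443*r - 114) - 27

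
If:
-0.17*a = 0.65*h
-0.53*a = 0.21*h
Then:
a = 0.00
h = 0.00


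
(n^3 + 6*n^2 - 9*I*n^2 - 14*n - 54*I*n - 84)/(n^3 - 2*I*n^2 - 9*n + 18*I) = (n^2 + n*(6 - 7*I) - 42*I)/(n^2 - 9)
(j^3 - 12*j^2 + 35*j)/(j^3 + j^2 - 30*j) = (j - 7)/(j + 6)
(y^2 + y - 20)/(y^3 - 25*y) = (y - 4)/(y*(y - 5))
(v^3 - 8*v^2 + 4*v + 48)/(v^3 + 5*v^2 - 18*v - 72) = (v^2 - 4*v - 12)/(v^2 + 9*v + 18)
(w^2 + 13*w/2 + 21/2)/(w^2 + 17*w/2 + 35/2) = (w + 3)/(w + 5)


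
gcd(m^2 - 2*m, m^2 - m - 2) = m - 2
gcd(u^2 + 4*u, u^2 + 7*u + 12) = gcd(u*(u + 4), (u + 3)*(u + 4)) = u + 4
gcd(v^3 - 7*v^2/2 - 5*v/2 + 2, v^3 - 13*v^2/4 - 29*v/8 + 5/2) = v^2 - 9*v/2 + 2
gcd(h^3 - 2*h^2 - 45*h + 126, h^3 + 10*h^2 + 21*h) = h + 7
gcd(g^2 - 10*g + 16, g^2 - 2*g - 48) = g - 8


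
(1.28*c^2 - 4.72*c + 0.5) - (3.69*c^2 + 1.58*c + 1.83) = -2.41*c^2 - 6.3*c - 1.33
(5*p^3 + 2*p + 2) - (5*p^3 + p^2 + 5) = -p^2 + 2*p - 3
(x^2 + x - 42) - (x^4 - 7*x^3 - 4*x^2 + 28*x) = -x^4 + 7*x^3 + 5*x^2 - 27*x - 42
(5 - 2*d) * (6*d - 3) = -12*d^2 + 36*d - 15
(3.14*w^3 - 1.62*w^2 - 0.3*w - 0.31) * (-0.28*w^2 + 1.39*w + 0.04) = -0.8792*w^5 + 4.8182*w^4 - 2.0422*w^3 - 0.395*w^2 - 0.4429*w - 0.0124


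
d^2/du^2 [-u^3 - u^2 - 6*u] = -6*u - 2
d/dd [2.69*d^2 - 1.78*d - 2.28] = 5.38*d - 1.78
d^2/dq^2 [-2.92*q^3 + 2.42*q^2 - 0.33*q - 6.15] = 4.84 - 17.52*q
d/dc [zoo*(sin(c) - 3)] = zoo*cos(c)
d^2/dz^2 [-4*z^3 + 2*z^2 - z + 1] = 4 - 24*z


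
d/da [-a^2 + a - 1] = 1 - 2*a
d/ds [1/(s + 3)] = -1/(s + 3)^2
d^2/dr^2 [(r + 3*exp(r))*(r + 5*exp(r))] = 8*r*exp(r) + 60*exp(2*r) + 16*exp(r) + 2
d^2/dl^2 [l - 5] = 0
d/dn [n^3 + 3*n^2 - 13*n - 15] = 3*n^2 + 6*n - 13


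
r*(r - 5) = r^2 - 5*r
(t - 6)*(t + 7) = t^2 + t - 42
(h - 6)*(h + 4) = h^2 - 2*h - 24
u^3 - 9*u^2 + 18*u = u*(u - 6)*(u - 3)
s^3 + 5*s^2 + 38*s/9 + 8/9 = (s + 1/3)*(s + 2/3)*(s + 4)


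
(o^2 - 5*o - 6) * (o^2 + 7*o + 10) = o^4 + 2*o^3 - 31*o^2 - 92*o - 60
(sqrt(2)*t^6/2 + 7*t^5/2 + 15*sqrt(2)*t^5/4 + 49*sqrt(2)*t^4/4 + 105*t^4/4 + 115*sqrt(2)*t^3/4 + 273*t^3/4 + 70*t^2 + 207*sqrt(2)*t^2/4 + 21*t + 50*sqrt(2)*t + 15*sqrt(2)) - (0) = sqrt(2)*t^6/2 + 7*t^5/2 + 15*sqrt(2)*t^5/4 + 49*sqrt(2)*t^4/4 + 105*t^4/4 + 115*sqrt(2)*t^3/4 + 273*t^3/4 + 70*t^2 + 207*sqrt(2)*t^2/4 + 21*t + 50*sqrt(2)*t + 15*sqrt(2)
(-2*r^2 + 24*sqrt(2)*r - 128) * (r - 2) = -2*r^3 + 4*r^2 + 24*sqrt(2)*r^2 - 128*r - 48*sqrt(2)*r + 256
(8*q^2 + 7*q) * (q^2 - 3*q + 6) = 8*q^4 - 17*q^3 + 27*q^2 + 42*q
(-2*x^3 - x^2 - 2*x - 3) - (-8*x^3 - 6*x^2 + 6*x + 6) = 6*x^3 + 5*x^2 - 8*x - 9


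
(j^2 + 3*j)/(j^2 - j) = (j + 3)/(j - 1)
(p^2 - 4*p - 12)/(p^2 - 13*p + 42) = (p + 2)/(p - 7)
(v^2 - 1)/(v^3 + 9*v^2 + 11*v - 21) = (v + 1)/(v^2 + 10*v + 21)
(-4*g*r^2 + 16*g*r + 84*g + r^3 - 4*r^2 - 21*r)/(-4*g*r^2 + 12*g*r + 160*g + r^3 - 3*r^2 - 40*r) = (r^2 - 4*r - 21)/(r^2 - 3*r - 40)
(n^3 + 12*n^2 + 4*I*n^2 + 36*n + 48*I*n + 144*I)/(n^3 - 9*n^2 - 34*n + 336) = (n^2 + n*(6 + 4*I) + 24*I)/(n^2 - 15*n + 56)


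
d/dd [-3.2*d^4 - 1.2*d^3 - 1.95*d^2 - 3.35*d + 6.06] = -12.8*d^3 - 3.6*d^2 - 3.9*d - 3.35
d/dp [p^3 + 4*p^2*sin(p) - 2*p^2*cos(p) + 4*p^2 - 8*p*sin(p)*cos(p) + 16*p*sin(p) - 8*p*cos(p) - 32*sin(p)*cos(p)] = 2*p^2*sin(p) + 4*p^2*cos(p) + 3*p^2 + 16*p*sin(p) + 12*p*cos(p) - 8*p*cos(2*p) + 8*p + 16*sin(p) - 4*sin(2*p) - 8*cos(p) - 32*cos(2*p)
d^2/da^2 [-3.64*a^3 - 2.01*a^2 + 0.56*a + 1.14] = -21.84*a - 4.02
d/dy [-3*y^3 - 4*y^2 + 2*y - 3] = -9*y^2 - 8*y + 2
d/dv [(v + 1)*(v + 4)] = 2*v + 5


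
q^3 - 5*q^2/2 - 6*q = q*(q - 4)*(q + 3/2)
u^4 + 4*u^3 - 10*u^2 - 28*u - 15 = (u - 3)*(u + 1)^2*(u + 5)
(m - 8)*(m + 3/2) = m^2 - 13*m/2 - 12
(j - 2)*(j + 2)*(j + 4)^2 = j^4 + 8*j^3 + 12*j^2 - 32*j - 64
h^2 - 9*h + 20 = (h - 5)*(h - 4)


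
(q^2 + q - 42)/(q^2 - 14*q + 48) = (q + 7)/(q - 8)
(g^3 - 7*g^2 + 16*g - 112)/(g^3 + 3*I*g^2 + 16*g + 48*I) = (g - 7)/(g + 3*I)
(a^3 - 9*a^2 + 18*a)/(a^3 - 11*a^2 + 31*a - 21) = a*(a - 6)/(a^2 - 8*a + 7)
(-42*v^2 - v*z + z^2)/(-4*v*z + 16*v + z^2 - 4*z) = (42*v^2 + v*z - z^2)/(4*v*z - 16*v - z^2 + 4*z)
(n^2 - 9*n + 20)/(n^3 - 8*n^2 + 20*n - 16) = (n - 5)/(n^2 - 4*n + 4)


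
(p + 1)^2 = p^2 + 2*p + 1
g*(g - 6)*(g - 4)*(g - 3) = g^4 - 13*g^3 + 54*g^2 - 72*g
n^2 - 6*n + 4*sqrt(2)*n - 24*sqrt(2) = (n - 6)*(n + 4*sqrt(2))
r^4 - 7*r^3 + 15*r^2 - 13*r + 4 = (r - 4)*(r - 1)^3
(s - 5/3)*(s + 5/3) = s^2 - 25/9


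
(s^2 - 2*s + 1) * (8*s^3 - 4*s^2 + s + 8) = 8*s^5 - 20*s^4 + 17*s^3 + 2*s^2 - 15*s + 8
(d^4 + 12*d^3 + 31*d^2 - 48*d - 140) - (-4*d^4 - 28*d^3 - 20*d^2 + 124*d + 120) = 5*d^4 + 40*d^3 + 51*d^2 - 172*d - 260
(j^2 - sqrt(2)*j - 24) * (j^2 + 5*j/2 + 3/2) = j^4 - sqrt(2)*j^3 + 5*j^3/2 - 45*j^2/2 - 5*sqrt(2)*j^2/2 - 60*j - 3*sqrt(2)*j/2 - 36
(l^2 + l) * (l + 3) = l^3 + 4*l^2 + 3*l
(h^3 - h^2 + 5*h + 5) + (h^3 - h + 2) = 2*h^3 - h^2 + 4*h + 7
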